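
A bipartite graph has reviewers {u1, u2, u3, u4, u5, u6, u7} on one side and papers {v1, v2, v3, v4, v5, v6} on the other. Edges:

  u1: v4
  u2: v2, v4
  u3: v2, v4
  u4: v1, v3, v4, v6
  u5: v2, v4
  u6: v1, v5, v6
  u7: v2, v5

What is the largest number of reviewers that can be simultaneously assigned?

Unit-capacity flow: source→left, listed edges, right→sink; max matching = max flow.
Augmenting path u1→v4 (+1); matched 1.
Augmenting path u2→v2 (+1); matched 2.
Augmenting path u4→v1 (+1); matched 3.
Augmenting path u6→v5 (+1); matched 4.
Augmenting path u7→v5→u6→v6 (+1); matched 5.
No augmenting path remains; maximum matching = 5.
König certificate: {u4, u6, u7, v2, v4} is a vertex cover of size 5 (every listed pair touches it), so no matching can be larger.

5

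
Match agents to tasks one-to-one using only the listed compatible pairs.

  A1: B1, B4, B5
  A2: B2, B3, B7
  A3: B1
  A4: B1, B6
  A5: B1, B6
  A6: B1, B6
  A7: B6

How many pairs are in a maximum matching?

Unit-capacity flow: source→left, listed edges, right→sink; max matching = max flow.
Augmenting path A1→B1 (+1); matched 1.
Augmenting path A2→B2 (+1); matched 2.
Augmenting path A4→B6 (+1); matched 3.
Augmenting path A3→B1→A1→B4 (+1); matched 4.
No augmenting path remains; maximum matching = 4.
König certificate: {A1, A2, B1, B6} is a vertex cover of size 4 (every listed pair touches it), so no matching can be larger.

4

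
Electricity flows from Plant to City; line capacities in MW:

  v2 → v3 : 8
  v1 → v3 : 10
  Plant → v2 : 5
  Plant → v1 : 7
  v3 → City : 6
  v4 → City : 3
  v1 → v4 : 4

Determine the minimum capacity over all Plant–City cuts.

Augment Plant→v1→v3→City: bottleneck 6, flow now 6.
Augment Plant→v1→v4→City: bottleneck 1, flow now 7.
Augment Plant→v2→v3→v1→v4→City: bottleneck 2, flow now 9. (uses reverse residual edge)
No augmenting path remains; maximum flow = 9.
By max-flow min-cut, the minimum cut capacity equals the max flow.
In the residual graph, reachable from Plant: {Plant, v1, v2, v3, v4}.
Min-cut edges: v3→City (6), v4→City (3); capacity 6 + 3 = 9.

9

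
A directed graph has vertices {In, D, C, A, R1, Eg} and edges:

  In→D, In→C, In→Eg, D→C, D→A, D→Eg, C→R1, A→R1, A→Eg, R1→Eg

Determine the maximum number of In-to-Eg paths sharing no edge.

3

Assign every edge capacity 1; by Menger, the answer equals the max flow.
Path In→Eg (+1); total 1.
Path In→D→Eg (+1); total 2.
Path In→C→R1→Eg (+1); total 3.
No residual In→Eg path; max flow = 3.
Certifying cut of size 3: {In→C, In→D, In→Eg}.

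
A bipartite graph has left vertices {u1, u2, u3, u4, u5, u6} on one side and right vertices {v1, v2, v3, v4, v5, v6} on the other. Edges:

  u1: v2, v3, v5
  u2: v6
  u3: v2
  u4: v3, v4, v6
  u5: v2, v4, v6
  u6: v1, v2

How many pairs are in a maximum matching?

Unit-capacity flow: source→left, listed edges, right→sink; max matching = max flow.
Augmenting path u1→v2 (+1); matched 1.
Augmenting path u2→v6 (+1); matched 2.
Augmenting path u4→v3 (+1); matched 3.
Augmenting path u5→v4 (+1); matched 4.
Augmenting path u6→v1 (+1); matched 5.
Augmenting path u3→v2→u1→v5 (+1); matched 6.
No augmenting path remains; maximum matching = 6.
König certificate: {u1, u2, u3, u4, u5, u6} is a vertex cover of size 6 (every listed pair touches it), so no matching can be larger.

6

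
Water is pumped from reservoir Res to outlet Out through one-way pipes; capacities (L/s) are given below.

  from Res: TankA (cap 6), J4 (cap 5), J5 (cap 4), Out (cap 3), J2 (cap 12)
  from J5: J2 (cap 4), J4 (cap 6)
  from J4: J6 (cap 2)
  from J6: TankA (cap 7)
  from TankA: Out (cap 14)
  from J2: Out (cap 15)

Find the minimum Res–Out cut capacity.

Augment Res→Out: bottleneck 3, flow now 3.
Augment Res→TankA→Out: bottleneck 6, flow now 9.
Augment Res→J2→Out: bottleneck 12, flow now 21.
Augment Res→J5→J2→Out: bottleneck 3, flow now 24.
Augment Res→J4→J6→TankA→Out: bottleneck 2, flow now 26.
No augmenting path remains; maximum flow = 26.
By max-flow min-cut, the minimum cut capacity equals the max flow.
In the residual graph, reachable from Res: {Res, J5, J4, J2}.
Min-cut edges: Res→TankA (6), Res→Out (3), J4→J6 (2), J2→Out (15); capacity 6 + 3 + 2 + 15 = 26.

26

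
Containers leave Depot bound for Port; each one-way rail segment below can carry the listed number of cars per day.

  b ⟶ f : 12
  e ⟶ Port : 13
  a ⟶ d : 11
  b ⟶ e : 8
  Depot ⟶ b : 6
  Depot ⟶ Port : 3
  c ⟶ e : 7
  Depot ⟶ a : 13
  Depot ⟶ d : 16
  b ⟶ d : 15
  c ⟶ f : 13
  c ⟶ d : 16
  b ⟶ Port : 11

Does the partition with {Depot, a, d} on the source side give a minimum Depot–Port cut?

Yes — it is a minimum cut (capacity 9).

Given cut capacity: 6 + 3 = 9.
Augment Depot→Port: bottleneck 3, flow now 3.
Augment Depot→b→Port: bottleneck 6, flow now 9.
No augmenting path remains; maximum flow = 9.
Cut capacity 9 equals the max flow, so it is a minimum cut.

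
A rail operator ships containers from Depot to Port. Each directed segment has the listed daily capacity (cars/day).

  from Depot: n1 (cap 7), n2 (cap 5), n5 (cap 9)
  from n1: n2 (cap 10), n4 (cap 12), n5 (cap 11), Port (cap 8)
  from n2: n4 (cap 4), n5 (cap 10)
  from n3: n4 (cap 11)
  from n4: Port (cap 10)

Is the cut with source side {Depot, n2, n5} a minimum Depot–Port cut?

Yes — it is a minimum cut (capacity 11).

Given cut capacity: 7 + 4 = 11.
Augment Depot→n1→Port: bottleneck 7, flow now 7.
Augment Depot→n2→n4→Port: bottleneck 4, flow now 11.
No augmenting path remains; maximum flow = 11.
Cut capacity 11 equals the max flow, so it is a minimum cut.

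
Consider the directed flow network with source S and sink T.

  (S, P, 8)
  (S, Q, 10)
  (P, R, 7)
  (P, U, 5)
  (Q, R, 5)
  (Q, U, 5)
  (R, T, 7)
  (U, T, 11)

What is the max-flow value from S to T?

Augment S→P→R→T: bottleneck 7, flow now 7.
Augment S→P→U→T: bottleneck 1, flow now 8.
Augment S→Q→U→T: bottleneck 5, flow now 13.
Augment S→Q→R→P→U→T: bottleneck 4, flow now 17. (uses reverse residual edge)
No augmenting path remains; maximum flow = 17.
In the residual graph, reachable from S: {S, P, Q, R}.
Min-cut edges: P→U (5), Q→U (5), R→T (7); capacity 5 + 5 + 7 = 17.
This cut is saturated, so no flow can exceed 17.

17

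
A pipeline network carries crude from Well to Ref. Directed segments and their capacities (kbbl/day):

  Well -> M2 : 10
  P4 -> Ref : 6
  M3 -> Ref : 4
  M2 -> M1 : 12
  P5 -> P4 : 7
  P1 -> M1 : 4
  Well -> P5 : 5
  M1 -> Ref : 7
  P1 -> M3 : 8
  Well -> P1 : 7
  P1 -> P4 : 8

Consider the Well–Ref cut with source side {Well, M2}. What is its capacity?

24

Edges leaving {Well, M2}: Well→P5 (5), Well→P1 (7), M2→M1 (12).
Cut capacity = 5 + 7 + 12 = 24.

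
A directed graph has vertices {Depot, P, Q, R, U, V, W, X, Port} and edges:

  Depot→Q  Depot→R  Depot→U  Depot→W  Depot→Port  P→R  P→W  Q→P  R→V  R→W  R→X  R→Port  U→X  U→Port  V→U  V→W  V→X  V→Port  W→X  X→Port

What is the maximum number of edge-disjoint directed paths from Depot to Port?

5

Assign every edge capacity 1; by Menger, the answer equals the max flow.
Path Depot→Port (+1); total 1.
Path Depot→R→Port (+1); total 2.
Path Depot→U→Port (+1); total 3.
Path Depot→W→X→Port (+1); total 4.
Path Depot→Q→P→R→V→Port (+1); total 5.
No residual Depot→Port path; max flow = 5.
Certifying cut of size 5: {Depot→Port, Depot→Q, Depot→R, Depot→U, Depot→W}.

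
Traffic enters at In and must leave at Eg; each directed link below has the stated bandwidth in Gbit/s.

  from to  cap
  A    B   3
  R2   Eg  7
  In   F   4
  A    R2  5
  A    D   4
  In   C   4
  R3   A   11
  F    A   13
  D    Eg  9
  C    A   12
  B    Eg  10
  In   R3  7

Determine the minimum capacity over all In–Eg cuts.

Augment In→R3→A→D→Eg: bottleneck 4, flow now 4.
Augment In→R3→A→R2→Eg: bottleneck 3, flow now 7.
Augment In→C→A→R2→Eg: bottleneck 2, flow now 9.
Augment In→C→A→B→Eg: bottleneck 2, flow now 11.
Augment In→F→A→B→Eg: bottleneck 1, flow now 12.
No augmenting path remains; maximum flow = 12.
By max-flow min-cut, the minimum cut capacity equals the max flow.
In the residual graph, reachable from In: {In, R3, C, F, A}.
Min-cut edges: A→D (4), A→R2 (5), A→B (3); capacity 4 + 5 + 3 = 12.

12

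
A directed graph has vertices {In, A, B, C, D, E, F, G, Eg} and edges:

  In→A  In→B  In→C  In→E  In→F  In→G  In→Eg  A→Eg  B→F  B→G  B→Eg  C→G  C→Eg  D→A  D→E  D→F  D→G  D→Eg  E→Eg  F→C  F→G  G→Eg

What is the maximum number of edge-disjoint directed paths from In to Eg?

Assign every edge capacity 1; by Menger, the answer equals the max flow.
Path In→Eg (+1); total 1.
Path In→A→Eg (+1); total 2.
Path In→B→Eg (+1); total 3.
Path In→C→Eg (+1); total 4.
Path In→E→Eg (+1); total 5.
Path In→G→Eg (+1); total 6.
No residual In→Eg path; max flow = 6.
Certifying cut of size 6: {C→Eg, G→Eg, In→A, In→B, In→E, In→Eg}.

6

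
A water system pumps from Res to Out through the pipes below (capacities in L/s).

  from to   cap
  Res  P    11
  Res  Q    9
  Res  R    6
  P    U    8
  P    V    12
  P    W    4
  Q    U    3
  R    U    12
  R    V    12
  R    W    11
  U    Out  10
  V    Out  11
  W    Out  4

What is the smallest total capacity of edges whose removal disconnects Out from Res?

Augment Res→P→U→Out: bottleneck 8, flow now 8.
Augment Res→P→V→Out: bottleneck 3, flow now 11.
Augment Res→Q→U→Out: bottleneck 2, flow now 13.
Augment Res→R→V→Out: bottleneck 6, flow now 19.
Augment Res→Q→U→P→V→Out: bottleneck 1, flow now 20. (uses reverse residual edge)
No augmenting path remains; maximum flow = 20.
By max-flow min-cut, the minimum cut capacity equals the max flow.
In the residual graph, reachable from Res: {Res, Q}.
Min-cut edges: Res→P (11), Res→R (6), Q→U (3); capacity 11 + 6 + 3 = 20.

20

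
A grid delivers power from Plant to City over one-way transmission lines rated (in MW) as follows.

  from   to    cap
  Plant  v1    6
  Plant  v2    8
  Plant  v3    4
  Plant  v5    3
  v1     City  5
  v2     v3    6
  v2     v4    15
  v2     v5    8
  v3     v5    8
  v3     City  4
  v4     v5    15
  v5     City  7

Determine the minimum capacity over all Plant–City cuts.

Augment Plant→v1→City: bottleneck 5, flow now 5.
Augment Plant→v3→City: bottleneck 4, flow now 9.
Augment Plant→v5→City: bottleneck 3, flow now 12.
Augment Plant→v2→v5→City: bottleneck 4, flow now 16.
No augmenting path remains; maximum flow = 16.
By max-flow min-cut, the minimum cut capacity equals the max flow.
In the residual graph, reachable from Plant: {Plant, v1, v2, v3, v4, v5}.
Min-cut edges: v1→City (5), v3→City (4), v5→City (7); capacity 5 + 4 + 7 = 16.

16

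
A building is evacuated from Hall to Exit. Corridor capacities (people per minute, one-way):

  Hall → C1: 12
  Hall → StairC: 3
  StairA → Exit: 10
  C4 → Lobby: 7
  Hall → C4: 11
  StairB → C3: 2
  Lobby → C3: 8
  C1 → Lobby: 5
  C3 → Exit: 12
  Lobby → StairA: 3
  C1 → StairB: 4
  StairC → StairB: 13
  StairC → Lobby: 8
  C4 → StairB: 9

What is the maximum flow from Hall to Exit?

Augment Hall→C1→StairB→C3→Exit: bottleneck 2, flow now 2.
Augment Hall→C1→Lobby→C3→Exit: bottleneck 5, flow now 7.
Augment Hall→StairC→Lobby→C3→Exit: bottleneck 3, flow now 10.
Augment Hall→C4→Lobby→StairA→Exit: bottleneck 3, flow now 13.
No augmenting path remains; maximum flow = 13.
In the residual graph, reachable from Hall: {Hall, C1, StairC, C4, StairB, Lobby}.
Min-cut edges: StairB→C3 (2), Lobby→C3 (8), Lobby→StairA (3); capacity 2 + 8 + 3 = 13.
This cut is saturated, so no flow can exceed 13.

13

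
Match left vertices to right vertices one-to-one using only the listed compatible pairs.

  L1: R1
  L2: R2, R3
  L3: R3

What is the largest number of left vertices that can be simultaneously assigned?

3

Unit-capacity flow: source→left, listed edges, right→sink; max matching = max flow.
Augmenting path L1→R1 (+1); matched 1.
Augmenting path L2→R2 (+1); matched 2.
Augmenting path L3→R3 (+1); matched 3.
No augmenting path remains; maximum matching = 3.
König certificate: {L1, L2, L3} is a vertex cover of size 3 (every listed pair touches it), so no matching can be larger.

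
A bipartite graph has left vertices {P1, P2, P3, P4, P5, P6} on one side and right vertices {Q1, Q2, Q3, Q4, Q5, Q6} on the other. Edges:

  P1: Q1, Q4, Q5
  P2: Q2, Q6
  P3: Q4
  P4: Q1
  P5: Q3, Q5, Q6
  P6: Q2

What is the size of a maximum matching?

6

Unit-capacity flow: source→left, listed edges, right→sink; max matching = max flow.
Augmenting path P1→Q1 (+1); matched 1.
Augmenting path P2→Q2 (+1); matched 2.
Augmenting path P3→Q4 (+1); matched 3.
Augmenting path P5→Q3 (+1); matched 4.
Augmenting path P4→Q1→P1→Q5 (+1); matched 5.
Augmenting path P6→Q2→P2→Q6 (+1); matched 6.
No augmenting path remains; maximum matching = 6.
König certificate: {P1, P2, P3, P4, P5, P6} is a vertex cover of size 6 (every listed pair touches it), so no matching can be larger.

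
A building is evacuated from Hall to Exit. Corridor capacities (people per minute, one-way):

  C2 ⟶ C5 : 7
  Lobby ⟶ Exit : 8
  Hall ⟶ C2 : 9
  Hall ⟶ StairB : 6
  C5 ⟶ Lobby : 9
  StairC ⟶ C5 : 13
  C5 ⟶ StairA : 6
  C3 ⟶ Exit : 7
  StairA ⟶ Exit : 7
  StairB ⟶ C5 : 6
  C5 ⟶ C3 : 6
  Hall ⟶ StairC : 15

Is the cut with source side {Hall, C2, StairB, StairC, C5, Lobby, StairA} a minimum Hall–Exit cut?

No — its capacity is 21, but the minimum cut has capacity 20.

Given cut capacity: 6 + 8 + 7 = 21.
Augment Hall→C2→C5→Lobby→Exit: bottleneck 7, flow now 7.
Augment Hall→StairB→C5→Lobby→Exit: bottleneck 1, flow now 8.
Augment Hall→StairB→C5→C3→Exit: bottleneck 5, flow now 13.
Augment Hall→StairC→C5→C3→Exit: bottleneck 1, flow now 14.
Augment Hall→StairC→C5→StairA→Exit: bottleneck 6, flow now 20.
No augmenting path remains; maximum flow = 20.
In the residual graph, reachable from Hall: {Hall, C2, StairB, StairC, C5, Lobby}.
Min-cut edges: C5→C3 (6), C5→StairA (6), Lobby→Exit (8); capacity 6 + 6 + 8 = 20.
Cut capacity 21 exceeds the max flow 20, so it is not minimum.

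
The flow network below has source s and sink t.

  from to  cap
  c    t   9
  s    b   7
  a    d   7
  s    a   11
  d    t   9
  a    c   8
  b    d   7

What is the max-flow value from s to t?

17

Augment s→a→c→t: bottleneck 8, flow now 8.
Augment s→a→d→t: bottleneck 3, flow now 11.
Augment s→b→d→t: bottleneck 6, flow now 17.
No augmenting path remains; maximum flow = 17.
In the residual graph, reachable from s: {s, a, b, d}.
Min-cut edges: a→c (8), d→t (9); capacity 8 + 9 = 17.
This cut is saturated, so no flow can exceed 17.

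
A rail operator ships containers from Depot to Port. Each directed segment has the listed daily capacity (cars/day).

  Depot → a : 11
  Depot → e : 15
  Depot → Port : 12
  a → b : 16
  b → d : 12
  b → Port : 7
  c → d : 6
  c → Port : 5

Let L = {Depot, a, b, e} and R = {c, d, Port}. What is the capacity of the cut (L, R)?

31

Edges leaving {Depot, a, b, e}: Depot→Port (12), b→d (12), b→Port (7).
Cut capacity = 12 + 12 + 7 = 31.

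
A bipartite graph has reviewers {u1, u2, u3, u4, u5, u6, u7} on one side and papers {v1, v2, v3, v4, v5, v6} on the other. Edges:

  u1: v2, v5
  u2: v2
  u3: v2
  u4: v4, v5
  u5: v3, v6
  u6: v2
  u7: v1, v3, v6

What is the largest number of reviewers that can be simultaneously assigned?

5

Unit-capacity flow: source→left, listed edges, right→sink; max matching = max flow.
Augmenting path u1→v2 (+1); matched 1.
Augmenting path u4→v4 (+1); matched 2.
Augmenting path u5→v3 (+1); matched 3.
Augmenting path u7→v1 (+1); matched 4.
Augmenting path u2→v2→u1→v5 (+1); matched 5.
No augmenting path remains; maximum matching = 5.
König certificate: {u1, u4, u5, u7, v2} is a vertex cover of size 5 (every listed pair touches it), so no matching can be larger.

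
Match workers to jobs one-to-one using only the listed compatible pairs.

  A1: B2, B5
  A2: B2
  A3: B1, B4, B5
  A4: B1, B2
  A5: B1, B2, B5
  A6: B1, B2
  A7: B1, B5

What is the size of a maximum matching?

4

Unit-capacity flow: source→left, listed edges, right→sink; max matching = max flow.
Augmenting path A1→B2 (+1); matched 1.
Augmenting path A3→B1 (+1); matched 2.
Augmenting path A5→B5 (+1); matched 3.
Augmenting path A4→B1→A3→B4 (+1); matched 4.
No augmenting path remains; maximum matching = 4.
König certificate: {A3, B1, B2, B5} is a vertex cover of size 4 (every listed pair touches it), so no matching can be larger.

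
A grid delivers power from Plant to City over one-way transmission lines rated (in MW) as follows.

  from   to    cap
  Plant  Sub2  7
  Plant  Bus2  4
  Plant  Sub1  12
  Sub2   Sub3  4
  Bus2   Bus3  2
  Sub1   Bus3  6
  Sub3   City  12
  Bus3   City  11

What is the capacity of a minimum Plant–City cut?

12

Augment Plant→Sub2→Sub3→City: bottleneck 4, flow now 4.
Augment Plant→Bus2→Bus3→City: bottleneck 2, flow now 6.
Augment Plant→Sub1→Bus3→City: bottleneck 6, flow now 12.
No augmenting path remains; maximum flow = 12.
By max-flow min-cut, the minimum cut capacity equals the max flow.
In the residual graph, reachable from Plant: {Plant, Sub2, Bus2, Sub1}.
Min-cut edges: Sub2→Sub3 (4), Bus2→Bus3 (2), Sub1→Bus3 (6); capacity 4 + 2 + 6 = 12.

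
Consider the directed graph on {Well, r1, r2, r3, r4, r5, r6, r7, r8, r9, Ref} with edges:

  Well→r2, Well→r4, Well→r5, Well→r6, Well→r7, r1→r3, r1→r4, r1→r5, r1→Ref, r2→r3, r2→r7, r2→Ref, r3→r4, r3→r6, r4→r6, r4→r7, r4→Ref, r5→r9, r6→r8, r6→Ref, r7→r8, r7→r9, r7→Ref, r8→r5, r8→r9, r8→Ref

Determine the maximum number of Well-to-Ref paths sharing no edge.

Assign every edge capacity 1; by Menger, the answer equals the max flow.
Path Well→r2→Ref (+1); total 1.
Path Well→r4→Ref (+1); total 2.
Path Well→r6→Ref (+1); total 3.
Path Well→r7→Ref (+1); total 4.
No residual Well→Ref path; max flow = 4.
Certifying cut of size 4: {Well→r2, Well→r4, Well→r6, Well→r7}.

4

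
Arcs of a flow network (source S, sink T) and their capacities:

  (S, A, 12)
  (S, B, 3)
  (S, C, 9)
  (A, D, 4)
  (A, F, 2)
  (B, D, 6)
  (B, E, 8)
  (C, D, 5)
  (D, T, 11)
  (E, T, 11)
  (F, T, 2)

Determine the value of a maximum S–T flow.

Augment S→A→D→T: bottleneck 4, flow now 4.
Augment S→A→F→T: bottleneck 2, flow now 6.
Augment S→B→D→T: bottleneck 3, flow now 9.
Augment S→C→D→T: bottleneck 4, flow now 13.
Augment S→C→D→B→E→T: bottleneck 1, flow now 14. (uses reverse residual edge)
No augmenting path remains; maximum flow = 14.
In the residual graph, reachable from S: {S, A, C}.
Min-cut edges: S→B (3), A→D (4), A→F (2), C→D (5); capacity 3 + 4 + 2 + 5 = 14.
This cut is saturated, so no flow can exceed 14.

14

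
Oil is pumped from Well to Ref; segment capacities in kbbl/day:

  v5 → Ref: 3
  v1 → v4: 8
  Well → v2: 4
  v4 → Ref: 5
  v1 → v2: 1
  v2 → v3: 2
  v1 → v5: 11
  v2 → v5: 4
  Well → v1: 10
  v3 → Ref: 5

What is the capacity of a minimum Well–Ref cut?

Augment Well→v1→v4→Ref: bottleneck 5, flow now 5.
Augment Well→v1→v5→Ref: bottleneck 3, flow now 8.
Augment Well→v2→v3→Ref: bottleneck 2, flow now 10.
No augmenting path remains; maximum flow = 10.
By max-flow min-cut, the minimum cut capacity equals the max flow.
In the residual graph, reachable from Well: {Well, v1, v2, v4, v5}.
Min-cut edges: v2→v3 (2), v4→Ref (5), v5→Ref (3); capacity 2 + 5 + 3 = 10.

10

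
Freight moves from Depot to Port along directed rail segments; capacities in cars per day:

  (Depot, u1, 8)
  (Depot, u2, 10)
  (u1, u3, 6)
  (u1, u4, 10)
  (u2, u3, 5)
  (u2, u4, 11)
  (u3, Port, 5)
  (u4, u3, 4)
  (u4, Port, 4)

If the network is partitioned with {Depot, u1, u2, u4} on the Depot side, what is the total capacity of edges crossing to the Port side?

Edges leaving {Depot, u1, u2, u4}: u1→u3 (6), u2→u3 (5), u4→u3 (4), u4→Port (4).
Cut capacity = 6 + 5 + 4 + 4 = 19.

19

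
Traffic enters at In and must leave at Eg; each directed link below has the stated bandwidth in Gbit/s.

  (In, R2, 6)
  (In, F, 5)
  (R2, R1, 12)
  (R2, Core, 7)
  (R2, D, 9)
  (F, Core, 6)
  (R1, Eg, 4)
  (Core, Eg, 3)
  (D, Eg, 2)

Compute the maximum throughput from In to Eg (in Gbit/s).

Augment In→R2→R1→Eg: bottleneck 4, flow now 4.
Augment In→R2→Core→Eg: bottleneck 2, flow now 6.
Augment In→F→Core→Eg: bottleneck 1, flow now 7.
Augment In→F→Core→R2→D→Eg: bottleneck 2, flow now 9. (uses reverse residual edge)
No augmenting path remains; maximum flow = 9.
In the residual graph, reachable from In: {In, F, Core}.
Min-cut edges: In→R2 (6), Core→Eg (3); capacity 6 + 3 = 9.
This cut is saturated, so no flow can exceed 9.

9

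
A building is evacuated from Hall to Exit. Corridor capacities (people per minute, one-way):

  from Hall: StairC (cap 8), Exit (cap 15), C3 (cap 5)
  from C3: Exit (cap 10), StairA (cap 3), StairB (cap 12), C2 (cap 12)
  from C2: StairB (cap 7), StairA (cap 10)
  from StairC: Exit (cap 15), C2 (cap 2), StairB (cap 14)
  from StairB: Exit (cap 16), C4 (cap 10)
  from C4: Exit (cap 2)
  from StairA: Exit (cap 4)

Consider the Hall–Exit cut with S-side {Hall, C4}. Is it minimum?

Given cut capacity: 5 + 8 + 15 + 2 = 30.
Augment Hall→Exit: bottleneck 15, flow now 15.
Augment Hall→C3→Exit: bottleneck 5, flow now 20.
Augment Hall→StairC→Exit: bottleneck 8, flow now 28.
No augmenting path remains; maximum flow = 28.
In the residual graph, reachable from Hall: {Hall}.
Min-cut edges: Hall→C3 (5), Hall→StairC (8), Hall→Exit (15); capacity 5 + 8 + 15 = 28.
Cut capacity 30 exceeds the max flow 28, so it is not minimum.

No — its capacity is 30, but the minimum cut has capacity 28.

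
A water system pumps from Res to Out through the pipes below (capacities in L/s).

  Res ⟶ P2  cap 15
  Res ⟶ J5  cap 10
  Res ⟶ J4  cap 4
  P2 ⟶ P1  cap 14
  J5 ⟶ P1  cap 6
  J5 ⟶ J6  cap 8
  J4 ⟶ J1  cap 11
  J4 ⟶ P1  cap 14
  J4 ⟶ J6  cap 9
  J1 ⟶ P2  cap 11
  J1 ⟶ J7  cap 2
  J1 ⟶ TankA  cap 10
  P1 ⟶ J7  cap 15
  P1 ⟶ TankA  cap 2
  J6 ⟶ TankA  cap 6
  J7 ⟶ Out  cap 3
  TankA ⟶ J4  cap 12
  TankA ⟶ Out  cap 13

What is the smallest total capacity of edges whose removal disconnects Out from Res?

15

Augment Res→P2→P1→J7→Out: bottleneck 3, flow now 3.
Augment Res→P2→P1→TankA→Out: bottleneck 2, flow now 5.
Augment Res→J5→J6→TankA→Out: bottleneck 6, flow now 11.
Augment Res→J4→J1→TankA→Out: bottleneck 4, flow now 15.
No augmenting path remains; maximum flow = 15.
By max-flow min-cut, the minimum cut capacity equals the max flow.
In the residual graph, reachable from Res: {Res, P2, J5, P1, J6, J7}.
Min-cut edges: Res→J4 (4), P1→TankA (2), J6→TankA (6), J7→Out (3); capacity 4 + 2 + 6 + 3 = 15.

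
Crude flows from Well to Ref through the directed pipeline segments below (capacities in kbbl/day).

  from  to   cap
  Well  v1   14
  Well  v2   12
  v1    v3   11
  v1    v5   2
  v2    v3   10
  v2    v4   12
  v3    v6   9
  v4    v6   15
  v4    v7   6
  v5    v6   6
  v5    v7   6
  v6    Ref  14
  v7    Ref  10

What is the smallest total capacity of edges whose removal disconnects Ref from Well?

Augment Well→v1→v3→v6→Ref: bottleneck 9, flow now 9.
Augment Well→v1→v5→v6→Ref: bottleneck 2, flow now 11.
Augment Well→v2→v4→v6→Ref: bottleneck 3, flow now 14.
Augment Well→v2→v4→v7→Ref: bottleneck 6, flow now 20.
Augment Well→v2→v4→v6→v5→v7→Ref: bottleneck 2, flow now 22. (uses reverse residual edge)
No augmenting path remains; maximum flow = 22.
By max-flow min-cut, the minimum cut capacity equals the max flow.
In the residual graph, reachable from Well: {Well, v1, v2, v3, v4, v6}.
Min-cut edges: v1→v5 (2), v4→v7 (6), v6→Ref (14); capacity 2 + 6 + 14 = 22.

22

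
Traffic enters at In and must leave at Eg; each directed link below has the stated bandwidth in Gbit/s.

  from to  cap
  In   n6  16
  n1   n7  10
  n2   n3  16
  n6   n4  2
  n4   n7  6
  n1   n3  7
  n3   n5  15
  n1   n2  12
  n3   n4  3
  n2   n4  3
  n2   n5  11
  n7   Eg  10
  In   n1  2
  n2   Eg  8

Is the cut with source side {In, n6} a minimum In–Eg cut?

Yes — it is a minimum cut (capacity 4).

Given cut capacity: 2 + 2 = 4.
Augment In→n1→n2→Eg: bottleneck 2, flow now 2.
Augment In→n6→n4→n7→Eg: bottleneck 2, flow now 4.
No augmenting path remains; maximum flow = 4.
Cut capacity 4 equals the max flow, so it is a minimum cut.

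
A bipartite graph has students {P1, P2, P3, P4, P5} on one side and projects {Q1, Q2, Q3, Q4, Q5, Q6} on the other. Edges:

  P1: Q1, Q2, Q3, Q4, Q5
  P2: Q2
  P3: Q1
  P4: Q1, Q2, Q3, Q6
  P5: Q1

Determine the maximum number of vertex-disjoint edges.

Unit-capacity flow: source→left, listed edges, right→sink; max matching = max flow.
Augmenting path P1→Q1 (+1); matched 1.
Augmenting path P2→Q2 (+1); matched 2.
Augmenting path P4→Q3 (+1); matched 3.
Augmenting path P3→Q1→P1→Q4 (+1); matched 4.
No augmenting path remains; maximum matching = 4.
König certificate: {P1, P2, P4, Q1} is a vertex cover of size 4 (every listed pair touches it), so no matching can be larger.

4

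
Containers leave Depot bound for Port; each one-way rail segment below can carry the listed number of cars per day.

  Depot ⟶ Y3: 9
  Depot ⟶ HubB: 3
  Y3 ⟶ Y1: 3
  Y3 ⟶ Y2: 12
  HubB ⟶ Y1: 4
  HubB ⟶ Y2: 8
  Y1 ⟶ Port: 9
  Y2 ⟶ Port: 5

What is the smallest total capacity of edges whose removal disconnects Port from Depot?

Augment Depot→Y3→Y1→Port: bottleneck 3, flow now 3.
Augment Depot→Y3→Y2→Port: bottleneck 5, flow now 8.
Augment Depot→HubB→Y1→Port: bottleneck 3, flow now 11.
No augmenting path remains; maximum flow = 11.
By max-flow min-cut, the minimum cut capacity equals the max flow.
In the residual graph, reachable from Depot: {Depot, Y3, Y2}.
Min-cut edges: Depot→HubB (3), Y3→Y1 (3), Y2→Port (5); capacity 3 + 3 + 5 = 11.

11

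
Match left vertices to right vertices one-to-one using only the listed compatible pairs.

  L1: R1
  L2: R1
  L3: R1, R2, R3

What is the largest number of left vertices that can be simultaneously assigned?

2

Unit-capacity flow: source→left, listed edges, right→sink; max matching = max flow.
Augmenting path L1→R1 (+1); matched 1.
Augmenting path L3→R2 (+1); matched 2.
No augmenting path remains; maximum matching = 2.
König certificate: {L3, R1} is a vertex cover of size 2 (every listed pair touches it), so no matching can be larger.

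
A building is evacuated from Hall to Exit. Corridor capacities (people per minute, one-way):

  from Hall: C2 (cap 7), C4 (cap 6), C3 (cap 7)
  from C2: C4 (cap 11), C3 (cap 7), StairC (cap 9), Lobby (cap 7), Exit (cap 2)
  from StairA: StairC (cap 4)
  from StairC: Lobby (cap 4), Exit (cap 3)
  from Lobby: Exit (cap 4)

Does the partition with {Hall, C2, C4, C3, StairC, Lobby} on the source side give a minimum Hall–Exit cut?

Given cut capacity: 2 + 3 + 4 = 9.
Augment Hall→C2→Exit: bottleneck 2, flow now 2.
Augment Hall→C2→StairC→Exit: bottleneck 3, flow now 5.
Augment Hall→C2→Lobby→Exit: bottleneck 2, flow now 7.
No augmenting path remains; maximum flow = 7.
In the residual graph, reachable from Hall: {Hall, C4, C3}.
Min-cut edges: Hall→C2 (7); capacity 7 = 7.
Cut capacity 9 exceeds the max flow 7, so it is not minimum.

No — its capacity is 9, but the minimum cut has capacity 7.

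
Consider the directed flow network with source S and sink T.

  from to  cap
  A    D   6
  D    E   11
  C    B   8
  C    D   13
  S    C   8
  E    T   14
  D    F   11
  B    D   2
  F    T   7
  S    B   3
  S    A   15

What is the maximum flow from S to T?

Augment S→A→D→E→T: bottleneck 6, flow now 6.
Augment S→B→D→E→T: bottleneck 2, flow now 8.
Augment S→C→D→E→T: bottleneck 3, flow now 11.
Augment S→C→D→F→T: bottleneck 5, flow now 16.
No augmenting path remains; maximum flow = 16.
In the residual graph, reachable from S: {S, A, B}.
Min-cut edges: S→C (8), A→D (6), B→D (2); capacity 8 + 6 + 2 = 16.
This cut is saturated, so no flow can exceed 16.

16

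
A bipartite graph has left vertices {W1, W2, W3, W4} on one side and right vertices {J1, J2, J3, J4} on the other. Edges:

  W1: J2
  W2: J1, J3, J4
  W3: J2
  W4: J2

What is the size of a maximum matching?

2

Unit-capacity flow: source→left, listed edges, right→sink; max matching = max flow.
Augmenting path W1→J2 (+1); matched 1.
Augmenting path W2→J1 (+1); matched 2.
No augmenting path remains; maximum matching = 2.
König certificate: {W2, J2} is a vertex cover of size 2 (every listed pair touches it), so no matching can be larger.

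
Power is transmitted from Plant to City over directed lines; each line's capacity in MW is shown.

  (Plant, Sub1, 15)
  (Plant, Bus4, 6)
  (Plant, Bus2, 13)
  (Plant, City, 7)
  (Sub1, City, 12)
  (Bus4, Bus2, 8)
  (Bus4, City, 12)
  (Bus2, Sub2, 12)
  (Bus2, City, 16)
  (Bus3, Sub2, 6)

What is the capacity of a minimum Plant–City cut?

Augment Plant→City: bottleneck 7, flow now 7.
Augment Plant→Sub1→City: bottleneck 12, flow now 19.
Augment Plant→Bus4→City: bottleneck 6, flow now 25.
Augment Plant→Bus2→City: bottleneck 13, flow now 38.
No augmenting path remains; maximum flow = 38.
By max-flow min-cut, the minimum cut capacity equals the max flow.
In the residual graph, reachable from Plant: {Plant, Sub1}.
Min-cut edges: Plant→Bus4 (6), Plant→Bus2 (13), Plant→City (7), Sub1→City (12); capacity 6 + 13 + 7 + 12 = 38.

38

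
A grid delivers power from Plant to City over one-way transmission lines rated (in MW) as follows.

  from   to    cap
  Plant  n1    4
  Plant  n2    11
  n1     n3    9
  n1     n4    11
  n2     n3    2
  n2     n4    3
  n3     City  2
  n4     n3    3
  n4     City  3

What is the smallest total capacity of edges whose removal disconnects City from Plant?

5

Augment Plant→n1→n3→City: bottleneck 2, flow now 2.
Augment Plant→n1→n4→City: bottleneck 2, flow now 4.
Augment Plant→n2→n4→City: bottleneck 1, flow now 5.
No augmenting path remains; maximum flow = 5.
By max-flow min-cut, the minimum cut capacity equals the max flow.
In the residual graph, reachable from Plant: {Plant, n1, n2, n3, n4}.
Min-cut edges: n3→City (2), n4→City (3); capacity 2 + 3 = 5.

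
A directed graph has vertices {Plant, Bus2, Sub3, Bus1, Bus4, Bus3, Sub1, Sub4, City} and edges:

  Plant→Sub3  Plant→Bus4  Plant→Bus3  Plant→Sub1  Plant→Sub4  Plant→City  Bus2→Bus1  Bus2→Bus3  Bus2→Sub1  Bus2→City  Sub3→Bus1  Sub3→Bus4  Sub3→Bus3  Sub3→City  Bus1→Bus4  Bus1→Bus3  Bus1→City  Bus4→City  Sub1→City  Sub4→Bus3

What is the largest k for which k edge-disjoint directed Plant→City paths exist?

4

Assign every edge capacity 1; by Menger, the answer equals the max flow.
Path Plant→City (+1); total 1.
Path Plant→Sub3→City (+1); total 2.
Path Plant→Bus4→City (+1); total 3.
Path Plant→Sub1→City (+1); total 4.
No residual Plant→City path; max flow = 4.
Certifying cut of size 4: {Plant→Bus4, Plant→City, Plant→Sub1, Plant→Sub3}.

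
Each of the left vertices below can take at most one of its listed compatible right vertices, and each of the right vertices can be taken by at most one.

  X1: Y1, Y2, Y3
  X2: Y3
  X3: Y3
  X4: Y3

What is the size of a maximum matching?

Unit-capacity flow: source→left, listed edges, right→sink; max matching = max flow.
Augmenting path X1→Y1 (+1); matched 1.
Augmenting path X2→Y3 (+1); matched 2.
No augmenting path remains; maximum matching = 2.
König certificate: {X1, Y3} is a vertex cover of size 2 (every listed pair touches it), so no matching can be larger.

2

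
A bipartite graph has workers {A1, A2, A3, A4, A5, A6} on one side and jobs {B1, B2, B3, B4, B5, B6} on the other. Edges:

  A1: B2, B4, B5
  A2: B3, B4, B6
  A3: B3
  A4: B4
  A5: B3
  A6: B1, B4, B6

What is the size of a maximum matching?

5

Unit-capacity flow: source→left, listed edges, right→sink; max matching = max flow.
Augmenting path A1→B2 (+1); matched 1.
Augmenting path A2→B3 (+1); matched 2.
Augmenting path A4→B4 (+1); matched 3.
Augmenting path A6→B1 (+1); matched 4.
Augmenting path A3→B3→A2→B6 (+1); matched 5.
No augmenting path remains; maximum matching = 5.
König certificate: {A1, A2, A4, A6, B3} is a vertex cover of size 5 (every listed pair touches it), so no matching can be larger.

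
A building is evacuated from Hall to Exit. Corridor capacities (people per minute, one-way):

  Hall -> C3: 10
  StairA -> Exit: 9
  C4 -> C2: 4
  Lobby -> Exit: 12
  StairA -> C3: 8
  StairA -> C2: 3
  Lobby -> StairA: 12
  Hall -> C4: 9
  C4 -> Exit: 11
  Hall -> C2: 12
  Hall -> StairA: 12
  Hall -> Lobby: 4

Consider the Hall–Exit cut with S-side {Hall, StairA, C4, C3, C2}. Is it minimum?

Given cut capacity: 4 + 9 + 11 = 24.
Augment Hall→Lobby→Exit: bottleneck 4, flow now 4.
Augment Hall→StairA→Exit: bottleneck 9, flow now 13.
Augment Hall→C4→Exit: bottleneck 9, flow now 22.
No augmenting path remains; maximum flow = 22.
In the residual graph, reachable from Hall: {Hall, StairA, C3, C2}.
Min-cut edges: Hall→Lobby (4), Hall→C4 (9), StairA→Exit (9); capacity 4 + 9 + 9 = 22.
Cut capacity 24 exceeds the max flow 22, so it is not minimum.

No — its capacity is 24, but the minimum cut has capacity 22.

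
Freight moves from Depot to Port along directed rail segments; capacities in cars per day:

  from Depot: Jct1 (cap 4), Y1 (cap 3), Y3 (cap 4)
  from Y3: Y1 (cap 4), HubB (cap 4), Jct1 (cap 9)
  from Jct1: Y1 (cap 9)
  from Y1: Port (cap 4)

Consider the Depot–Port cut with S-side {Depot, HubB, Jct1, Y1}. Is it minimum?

Given cut capacity: 4 + 4 = 8.
Augment Depot→Y1→Port: bottleneck 3, flow now 3.
Augment Depot→Y3→Y1→Port: bottleneck 1, flow now 4.
No augmenting path remains; maximum flow = 4.
In the residual graph, reachable from Depot: {Depot, Y3, HubB, Jct1, Y1}.
Min-cut edges: Y1→Port (4); capacity 4 = 4.
Cut capacity 8 exceeds the max flow 4, so it is not minimum.

No — its capacity is 8, but the minimum cut has capacity 4.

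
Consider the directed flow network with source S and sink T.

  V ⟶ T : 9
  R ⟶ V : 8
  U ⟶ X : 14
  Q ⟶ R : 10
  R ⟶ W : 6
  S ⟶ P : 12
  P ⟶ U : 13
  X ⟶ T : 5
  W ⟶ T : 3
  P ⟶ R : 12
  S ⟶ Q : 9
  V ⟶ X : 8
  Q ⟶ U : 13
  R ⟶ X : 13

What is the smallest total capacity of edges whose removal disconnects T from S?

16

Augment S→P→R→V→T: bottleneck 8, flow now 8.
Augment S→P→R→W→T: bottleneck 3, flow now 11.
Augment S→P→R→X→T: bottleneck 1, flow now 12.
Augment S→Q→R→X→T: bottleneck 4, flow now 16.
No augmenting path remains; maximum flow = 16.
By max-flow min-cut, the minimum cut capacity equals the max flow.
In the residual graph, reachable from S: {S, P, Q, R, U, W, X}.
Min-cut edges: R→V (8), W→T (3), X→T (5); capacity 8 + 3 + 5 = 16.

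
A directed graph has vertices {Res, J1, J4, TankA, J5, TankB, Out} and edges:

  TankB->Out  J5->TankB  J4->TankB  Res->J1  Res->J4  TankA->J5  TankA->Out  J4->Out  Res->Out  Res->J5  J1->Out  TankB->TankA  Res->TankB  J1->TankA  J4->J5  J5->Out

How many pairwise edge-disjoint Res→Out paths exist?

5

Assign every edge capacity 1; by Menger, the answer equals the max flow.
Path Res→Out (+1); total 1.
Path Res→J1→Out (+1); total 2.
Path Res→J4→Out (+1); total 3.
Path Res→J5→Out (+1); total 4.
Path Res→TankB→Out (+1); total 5.
No residual Res→Out path; max flow = 5.
Certifying cut of size 5: {Res→J1, Res→J4, Res→J5, Res→Out, Res→TankB}.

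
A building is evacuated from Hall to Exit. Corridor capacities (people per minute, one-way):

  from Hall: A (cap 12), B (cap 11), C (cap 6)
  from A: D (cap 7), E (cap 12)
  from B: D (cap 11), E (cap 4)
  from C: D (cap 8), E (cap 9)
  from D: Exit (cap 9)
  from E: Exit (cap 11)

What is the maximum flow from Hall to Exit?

20

Augment Hall→A→D→Exit: bottleneck 7, flow now 7.
Augment Hall→A→E→Exit: bottleneck 5, flow now 12.
Augment Hall→B→D→Exit: bottleneck 2, flow now 14.
Augment Hall→B→E→Exit: bottleneck 4, flow now 18.
Augment Hall→C→E→Exit: bottleneck 2, flow now 20.
No augmenting path remains; maximum flow = 20.
In the residual graph, reachable from Hall: {Hall, A, B, C, D, E}.
Min-cut edges: D→Exit (9), E→Exit (11); capacity 9 + 11 = 20.
This cut is saturated, so no flow can exceed 20.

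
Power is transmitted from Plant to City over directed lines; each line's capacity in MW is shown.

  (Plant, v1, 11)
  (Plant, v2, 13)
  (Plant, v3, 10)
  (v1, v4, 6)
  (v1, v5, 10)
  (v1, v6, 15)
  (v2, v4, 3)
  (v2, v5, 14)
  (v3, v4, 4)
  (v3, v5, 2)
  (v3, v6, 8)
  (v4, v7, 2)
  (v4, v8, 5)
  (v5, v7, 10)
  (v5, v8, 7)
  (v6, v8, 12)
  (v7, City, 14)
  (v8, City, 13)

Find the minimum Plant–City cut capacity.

25

Augment Plant→v1→v4→v7→City: bottleneck 2, flow now 2.
Augment Plant→v1→v4→v8→City: bottleneck 4, flow now 6.
Augment Plant→v1→v5→v7→City: bottleneck 5, flow now 11.
Augment Plant→v2→v4→v8→City: bottleneck 1, flow now 12.
Augment Plant→v2→v5→v7→City: bottleneck 5, flow now 17.
Augment Plant→v2→v5→v8→City: bottleneck 7, flow now 24.
Augment Plant→v3→v6→v8→City: bottleneck 1, flow now 25.
No augmenting path remains; maximum flow = 25.
By max-flow min-cut, the minimum cut capacity equals the max flow.
In the residual graph, reachable from Plant: {Plant, v1, v2, v3, v4, v5, v6, v8}.
Min-cut edges: v4→v7 (2), v5→v7 (10), v8→City (13); capacity 2 + 10 + 13 = 25.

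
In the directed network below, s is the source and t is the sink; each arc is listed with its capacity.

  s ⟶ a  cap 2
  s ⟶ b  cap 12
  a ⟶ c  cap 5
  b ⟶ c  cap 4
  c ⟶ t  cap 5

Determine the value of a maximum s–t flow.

5

Augment s→a→c→t: bottleneck 2, flow now 2.
Augment s→b→c→t: bottleneck 3, flow now 5.
No augmenting path remains; maximum flow = 5.
In the residual graph, reachable from s: {s, a, b, c}.
Min-cut edges: c→t (5); capacity 5 = 5.
This cut is saturated, so no flow can exceed 5.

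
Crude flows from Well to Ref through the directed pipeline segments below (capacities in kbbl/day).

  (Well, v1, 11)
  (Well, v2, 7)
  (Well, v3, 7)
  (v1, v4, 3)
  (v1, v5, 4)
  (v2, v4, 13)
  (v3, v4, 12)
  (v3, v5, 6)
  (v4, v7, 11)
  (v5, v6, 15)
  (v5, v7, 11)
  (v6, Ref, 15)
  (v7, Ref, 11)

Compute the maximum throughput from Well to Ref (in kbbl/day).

21

Augment Well→v1→v4→v7→Ref: bottleneck 3, flow now 3.
Augment Well→v1→v5→v6→Ref: bottleneck 4, flow now 7.
Augment Well→v2→v4→v7→Ref: bottleneck 7, flow now 14.
Augment Well→v3→v4→v7→Ref: bottleneck 1, flow now 15.
Augment Well→v3→v5→v6→Ref: bottleneck 6, flow now 21.
No augmenting path remains; maximum flow = 21.
In the residual graph, reachable from Well: {Well, v1}.
Min-cut edges: Well→v2 (7), Well→v3 (7), v1→v4 (3), v1→v5 (4); capacity 7 + 7 + 3 + 4 = 21.
This cut is saturated, so no flow can exceed 21.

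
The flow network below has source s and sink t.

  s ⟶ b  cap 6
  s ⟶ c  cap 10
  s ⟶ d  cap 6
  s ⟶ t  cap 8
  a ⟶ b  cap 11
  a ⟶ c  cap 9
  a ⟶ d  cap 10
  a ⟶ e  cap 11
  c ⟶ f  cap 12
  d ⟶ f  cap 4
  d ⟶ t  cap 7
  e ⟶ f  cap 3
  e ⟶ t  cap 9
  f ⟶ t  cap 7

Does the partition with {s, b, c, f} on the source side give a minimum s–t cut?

Given cut capacity: 6 + 8 + 7 = 21.
Augment s→t: bottleneck 8, flow now 8.
Augment s→d→t: bottleneck 6, flow now 14.
Augment s→c→f→t: bottleneck 7, flow now 21.
No augmenting path remains; maximum flow = 21.
Cut capacity 21 equals the max flow, so it is a minimum cut.

Yes — it is a minimum cut (capacity 21).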